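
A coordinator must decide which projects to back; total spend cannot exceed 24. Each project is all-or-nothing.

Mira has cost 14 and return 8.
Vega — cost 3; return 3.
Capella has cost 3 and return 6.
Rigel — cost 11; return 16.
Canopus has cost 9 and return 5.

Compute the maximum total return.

27

Capella + Rigel + Canopus: cost 3 + 11 + 9 = 23 ≤ 24, return 6 + 16 + 5 = 27.
Vega + Capella + Rigel: cost 3 + 3 + 11 = 17 ≤ 24, return 3 + 6 + 16 = 25.
Vega + Rigel + Canopus: cost 3 + 11 + 9 = 23 ≤ 24, return 3 + 16 + 5 = 24.
Best is Capella, Rigel, and Canopus with total return 27.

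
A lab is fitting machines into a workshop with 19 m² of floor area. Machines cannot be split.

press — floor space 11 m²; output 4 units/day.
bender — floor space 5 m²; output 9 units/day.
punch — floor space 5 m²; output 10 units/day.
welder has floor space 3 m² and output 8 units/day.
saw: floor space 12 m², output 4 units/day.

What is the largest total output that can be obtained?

27

Treat it as a binary knapsack problem.
bender + punch + welder: floor space 5 + 5 + 3 = 13 ≤ 19, output 9 + 10 + 8 = 27.
press + punch + welder: floor space 11 + 5 + 3 = 19 ≤ 19, output 4 + 10 + 8 = 22.
press + bender + welder: floor space 11 + 5 + 3 = 19 ≤ 19, output 4 + 9 + 8 = 21.
Best is bender, punch, and welder with total output 27.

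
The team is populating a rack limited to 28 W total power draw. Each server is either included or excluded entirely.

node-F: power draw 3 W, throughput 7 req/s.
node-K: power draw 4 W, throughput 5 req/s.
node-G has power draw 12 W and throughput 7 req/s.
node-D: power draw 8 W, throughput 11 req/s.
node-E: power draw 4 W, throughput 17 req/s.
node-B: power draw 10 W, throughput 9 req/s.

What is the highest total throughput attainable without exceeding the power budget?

Allowing fractional choices, the relaxed optimum would be about 48.1, but servers are indivisible.
node-F + node-D + node-E + node-B: power draw 3 + 8 + 4 + 10 = 25 ≤ 28, throughput 7 + 11 + 17 + 9 = 44.
node-K + node-D + node-E + node-B: power draw 4 + 8 + 4 + 10 = 26 ≤ 28, throughput 5 + 11 + 17 + 9 = 42.
Best is node-F, node-D, node-E, and node-B with total throughput 44.

44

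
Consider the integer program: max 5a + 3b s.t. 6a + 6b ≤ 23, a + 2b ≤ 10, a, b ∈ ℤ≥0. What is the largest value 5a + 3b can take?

Relaxing integrality, the LP optimum is 19.17 at (a,b) = (3.83, 0), which is not an integer point.
(a,b)=(3,0): 6·3+6·0=18≤23, 1·3+2·0=3≤10, objective 15.
(a,b)=(2,1): 6·2+6·1=18≤23, 1·2+2·1=4≤10, objective 13.
(a,b)=(2,0): 6·2+6·0=12≤23, 1·2+2·0=2≤10, objective 10.
The best lattice point is (3,0), giving 15.

15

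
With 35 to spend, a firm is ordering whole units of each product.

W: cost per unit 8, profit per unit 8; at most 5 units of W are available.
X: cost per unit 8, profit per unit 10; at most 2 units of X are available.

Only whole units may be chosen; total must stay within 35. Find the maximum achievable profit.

This is a bounded integer knapsack.
X has the best ratio (10/8); taking only X gives at most 2×10 = 20 (stopped by the supply cap of 2).
Mixing does better — 2×W and 2×X: cost 32 ≤ 35, profit 2·8 + 2·10 = 36.

36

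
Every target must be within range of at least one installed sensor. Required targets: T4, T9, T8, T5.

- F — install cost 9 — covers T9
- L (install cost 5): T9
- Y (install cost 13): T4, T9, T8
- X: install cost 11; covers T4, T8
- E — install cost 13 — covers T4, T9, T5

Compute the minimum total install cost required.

24

The greedy cost-per-new-target heuristic would pick Y and E for 26, but a cheaper cover exists.
Choose X and E: together they cover T4, T9, T8, T5 — every target.
Total install cost: 11 + 13 = 24.
No cover costs less than 24.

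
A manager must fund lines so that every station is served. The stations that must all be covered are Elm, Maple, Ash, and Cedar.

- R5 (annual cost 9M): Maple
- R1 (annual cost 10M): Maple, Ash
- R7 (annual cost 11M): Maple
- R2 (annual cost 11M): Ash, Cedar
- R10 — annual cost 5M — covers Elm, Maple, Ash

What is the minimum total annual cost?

16

Choose R2 and R10: together they cover Elm, Maple, Ash, Cedar — every station.
Total annual cost: 11 + 5 = 16.
No cover costs less than 16.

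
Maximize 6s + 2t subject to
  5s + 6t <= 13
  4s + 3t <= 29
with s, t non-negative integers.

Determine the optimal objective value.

The continuous relaxation peaks at (2.6, 0) with value 15.60; rounding to a feasible lattice point costs some objective.
(s,t)=(2,0): 5·2+6·0=10≤13, 4·2+3·0=8≤29, objective 12.
(s,t)=(1,1): 5·1+6·1=11≤13, 4·1+3·1=7≤29, objective 8.
(s,t)=(1,0): 5·1+6·0=5≤13, 4·1+3·0=4≤29, objective 6.
The best lattice point is (2,0), giving 12.

12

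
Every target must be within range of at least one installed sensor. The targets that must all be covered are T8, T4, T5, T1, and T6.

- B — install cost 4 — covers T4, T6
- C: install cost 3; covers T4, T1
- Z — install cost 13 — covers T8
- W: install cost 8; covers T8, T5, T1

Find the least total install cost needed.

The greedy cost-per-new-target heuristic would pick C, B, and W for 15, but a cheaper cover exists.
Choose B and W: together they cover T8, T4, T5, T1, T6 — every target.
Total install cost: 4 + 8 = 12.
No cover costs less than 12.

12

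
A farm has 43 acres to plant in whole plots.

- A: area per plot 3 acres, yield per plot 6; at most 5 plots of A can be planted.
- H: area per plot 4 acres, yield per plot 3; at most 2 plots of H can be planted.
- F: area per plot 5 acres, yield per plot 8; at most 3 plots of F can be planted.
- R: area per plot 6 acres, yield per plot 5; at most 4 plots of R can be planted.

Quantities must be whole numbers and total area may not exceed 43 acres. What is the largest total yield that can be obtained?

64

This is a bounded integer knapsack.
Take 5×A, 3×F, and 2×R: area 42 ≤ 43, yield 5·6 + 3·8 + 2·5 = 64.
A has the best ratio (6/3) and is taken to its limit of 5; remaining capacity is filled optimally with the others.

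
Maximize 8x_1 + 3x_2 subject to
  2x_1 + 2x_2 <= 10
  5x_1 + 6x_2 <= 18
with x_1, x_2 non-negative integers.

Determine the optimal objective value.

24

(x_1,x_2)=(3,0): 2·3+2·0=6≤10, 5·3+6·0=15≤18, objective 24.
(x_1,x_2)=(2,1): 2·2+2·1=6≤10, 5·2+6·1=16≤18, objective 19.
(x_1,x_2)=(2,0): 2·2+2·0=4≤10, 5·2+6·0=10≤18, objective 16.
No feasible integer point exceeds 24.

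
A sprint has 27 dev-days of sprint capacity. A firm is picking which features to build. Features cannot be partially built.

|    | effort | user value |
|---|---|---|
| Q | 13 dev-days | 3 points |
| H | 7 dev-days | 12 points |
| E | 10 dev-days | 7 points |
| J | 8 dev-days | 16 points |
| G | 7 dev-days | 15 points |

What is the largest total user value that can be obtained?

43

Treat it as a binary knapsack problem.
Allowing fractional choices, the relaxed optimum would be about 46.5, but features are indivisible.
H + J + G: effort 7 + 8 + 7 = 22 ≤ 27, user value 12 + 16 + 15 = 43.
H + E + J: effort 7 + 10 + 8 = 25 ≤ 27, user value 12 + 7 + 16 = 35.
E + J + G: effort 10 + 8 + 7 = 25 ≤ 27, user value 7 + 16 + 15 = 38.
Best is H, J, and G with total user value 43.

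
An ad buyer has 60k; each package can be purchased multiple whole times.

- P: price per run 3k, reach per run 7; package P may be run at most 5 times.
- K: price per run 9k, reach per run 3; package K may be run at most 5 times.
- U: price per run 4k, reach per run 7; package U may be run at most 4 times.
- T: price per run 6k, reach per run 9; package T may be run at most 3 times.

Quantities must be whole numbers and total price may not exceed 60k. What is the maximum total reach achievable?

93

Take 5×P, 1×K, 4×U, and 3×T: price 58 ≤ 60, reach 5·7 + 1·3 + 4·7 + 3·9 = 93.
P has the best ratio (7/3) and is taken to its limit of 5; remaining capacity is filled optimally with the others.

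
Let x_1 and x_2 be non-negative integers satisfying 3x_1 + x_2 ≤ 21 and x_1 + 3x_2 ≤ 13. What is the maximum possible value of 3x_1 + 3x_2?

24

The continuous relaxation peaks at (6.25, 2.25) with value 25.50; rounding to a feasible lattice point costs some objective.
(x_1,x_2)=(6,2) is feasible, giving 24.
(x_1,x_2)=(6,1) is feasible, giving 21.
(x_1,x_2)=(5,2) is feasible, giving 21.
(x_1,x_2)=(5,1) is feasible, giving 18.
No feasible integer point exceeds 24.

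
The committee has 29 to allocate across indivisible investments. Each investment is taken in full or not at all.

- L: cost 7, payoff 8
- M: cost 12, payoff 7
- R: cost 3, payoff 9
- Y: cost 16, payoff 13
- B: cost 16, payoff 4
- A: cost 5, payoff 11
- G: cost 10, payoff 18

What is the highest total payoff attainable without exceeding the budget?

Take L, R, A, and G: cost 7 + 3 + 5 + 10 = 25 ≤ 29, payoff 8 + 9 + 11 + 18 = 46.
No other feasible combination does better.

46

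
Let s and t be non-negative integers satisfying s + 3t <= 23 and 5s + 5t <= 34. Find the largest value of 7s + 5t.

42

The continuous relaxation peaks at (6.8, 0) with value 47.60; rounding to a feasible lattice point costs some objective.
(s,t)=(6,0): 1·6+3·0=6≤23, 5·6+5·0=30≤34, objective 42.
(s,t)=(5,1): 1·5+3·1=8≤23, 5·5+5·1=30≤34, objective 40.
No feasible integer point exceeds 42.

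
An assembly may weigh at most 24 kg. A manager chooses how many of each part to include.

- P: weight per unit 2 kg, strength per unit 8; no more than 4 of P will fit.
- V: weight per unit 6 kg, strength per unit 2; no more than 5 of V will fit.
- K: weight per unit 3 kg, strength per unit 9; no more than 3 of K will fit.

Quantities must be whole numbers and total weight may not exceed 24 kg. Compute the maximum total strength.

This is a bounded integer knapsack.
Take 4×P, 1×V, and 3×K: weight 23 ≤ 24, strength 4·8 + 1·2 + 3·9 = 61.
P has the best ratio (8/2) and is taken to its limit of 4; remaining capacity is filled optimally with the others.

61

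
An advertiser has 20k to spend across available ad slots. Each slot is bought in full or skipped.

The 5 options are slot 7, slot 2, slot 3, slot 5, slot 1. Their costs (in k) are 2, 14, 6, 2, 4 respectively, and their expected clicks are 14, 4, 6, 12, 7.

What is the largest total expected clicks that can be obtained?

Allowing fractional choices, the relaxed optimum would be about 40.7, but ad slots are indivisible.
slot 7 + slot 3 + slot 5 + slot 1: cost 2 + 6 + 2 + 4 = 14 ≤ 20, expected clicks 14 + 6 + 12 + 7 = 39.
slot 7 + slot 5 + slot 1: cost 2 + 2 + 4 = 8 ≤ 20, expected clicks 14 + 12 + 7 = 33.
Best is slot 7, slot 3, slot 5, and slot 1 with total expected clicks 39.

39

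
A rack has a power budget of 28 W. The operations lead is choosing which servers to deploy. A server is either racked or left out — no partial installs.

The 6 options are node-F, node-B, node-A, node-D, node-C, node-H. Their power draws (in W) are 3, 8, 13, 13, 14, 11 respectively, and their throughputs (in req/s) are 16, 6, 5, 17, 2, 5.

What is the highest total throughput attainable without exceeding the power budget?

39

Allowing fractional choices, the relaxed optimum would be about 40.8, but servers are indivisible.
node-F + node-D: power draw 3 + 13 = 16 ≤ 28, throughput 16 + 17 = 33.
node-F + node-D + node-H: power draw 3 + 13 + 11 = 27 ≤ 28, throughput 16 + 17 + 5 = 38.
node-F + node-B + node-D: power draw 3 + 8 + 13 = 24 ≤ 28, throughput 16 + 6 + 17 = 39.
Best is node-F, node-B, and node-D with total throughput 39.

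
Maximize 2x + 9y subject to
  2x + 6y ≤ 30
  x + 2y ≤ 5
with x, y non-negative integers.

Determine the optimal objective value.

(x,y)=(1,2): 2·1+6·2=14≤30, 1·1+2·2=5≤5, objective 20.
(x,y)=(0,2): 2·0+6·2=12≤30, 1·0+2·2=4≤5, objective 18.
(x,y)=(2,1): 2·2+6·1=10≤30, 1·2+2·1=4≤5, objective 13.
No feasible integer point exceeds 20.

20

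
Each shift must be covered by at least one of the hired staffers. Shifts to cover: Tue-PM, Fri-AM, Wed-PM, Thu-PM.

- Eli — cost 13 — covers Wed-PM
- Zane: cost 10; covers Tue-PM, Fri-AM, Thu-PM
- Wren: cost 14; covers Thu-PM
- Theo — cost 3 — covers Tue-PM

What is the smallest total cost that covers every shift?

23

The greedy cost-per-new-shift heuristic would pick Theo, Zane, and Eli for 26, but a cheaper cover exists.
Choose Eli and Zane: together they cover Tue-PM, Fri-AM, Wed-PM, Thu-PM — every shift.
Total cost: 13 + 10 = 23.
No cover costs less than 23.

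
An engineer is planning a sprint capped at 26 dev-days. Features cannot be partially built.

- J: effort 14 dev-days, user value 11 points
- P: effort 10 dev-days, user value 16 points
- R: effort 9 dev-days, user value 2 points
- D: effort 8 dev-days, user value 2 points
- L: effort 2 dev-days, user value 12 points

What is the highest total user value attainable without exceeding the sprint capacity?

39

Treat it as a binary knapsack problem.
P + D + L: effort 10 + 8 + 2 = 20 ≤ 26, user value 16 + 2 + 12 = 30.
J + P + L: effort 14 + 10 + 2 = 26 ≤ 26, user value 11 + 16 + 12 = 39.
Best is J, P, and L with total user value 39.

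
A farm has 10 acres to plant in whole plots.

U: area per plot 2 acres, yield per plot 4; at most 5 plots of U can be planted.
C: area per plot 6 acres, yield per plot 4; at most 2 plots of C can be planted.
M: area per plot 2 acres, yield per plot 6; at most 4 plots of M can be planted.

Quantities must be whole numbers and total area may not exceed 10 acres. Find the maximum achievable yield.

This is a bounded integer knapsack.
M has the best ratio (6/2); taking only M gives at most 4×6 = 24 (stopped by the supply cap of 4).
Mixing does better — 1×U and 4×M: area 10 ≤ 10, yield 1·4 + 4·6 = 28.

28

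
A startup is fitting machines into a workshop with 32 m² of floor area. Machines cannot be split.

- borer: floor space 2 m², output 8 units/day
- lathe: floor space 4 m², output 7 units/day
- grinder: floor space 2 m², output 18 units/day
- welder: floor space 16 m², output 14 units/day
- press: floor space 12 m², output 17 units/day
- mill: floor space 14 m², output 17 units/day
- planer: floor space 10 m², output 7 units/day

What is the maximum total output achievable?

60

borer + lathe + grinder + press + planer: floor space 2 + 4 + 2 + 12 + 10 = 30 ≤ 32, output 8 + 7 + 18 + 17 + 7 = 57.
lathe + grinder + press + mill: floor space 4 + 2 + 12 + 14 = 32 ≤ 32, output 7 + 18 + 17 + 17 = 59.
borer + grinder + press + mill: floor space 2 + 2 + 12 + 14 = 30 ≤ 32, output 8 + 18 + 17 + 17 = 60.
Best is borer, grinder, press, and mill with total output 60.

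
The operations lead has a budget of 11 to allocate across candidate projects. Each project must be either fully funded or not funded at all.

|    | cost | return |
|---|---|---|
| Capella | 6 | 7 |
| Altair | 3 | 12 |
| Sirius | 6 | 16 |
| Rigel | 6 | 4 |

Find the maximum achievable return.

Take Altair and Sirius: cost 3 + 6 = 9 ≤ 11, return 12 + 16 = 28.
No other feasible combination does better.

28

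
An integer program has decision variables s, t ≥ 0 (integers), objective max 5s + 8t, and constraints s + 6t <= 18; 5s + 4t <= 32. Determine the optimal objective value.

36

(s,t)=(4,2) is feasible, giving 36.
(s,t)=(5,1) is feasible, giving 33.
(s,t)=(3,2) is feasible, giving 31.
No feasible integer point exceeds 36.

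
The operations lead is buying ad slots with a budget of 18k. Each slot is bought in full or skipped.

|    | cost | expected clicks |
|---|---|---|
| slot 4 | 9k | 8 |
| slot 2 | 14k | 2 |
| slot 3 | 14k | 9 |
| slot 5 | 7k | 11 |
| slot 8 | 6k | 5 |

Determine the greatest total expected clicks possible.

19

Allowing fractional choices, the relaxed optimum would be about 20.7, but ad slots are indivisible.
slot 4 + slot 5: cost 9 + 7 = 16 ≤ 18, expected clicks 8 + 11 = 19.
slot 5 + slot 8: cost 7 + 6 = 13 ≤ 18, expected clicks 11 + 5 = 16.
slot 4 + slot 8: cost 9 + 6 = 15 ≤ 18, expected clicks 8 + 5 = 13.
Best is slot 4 and slot 5 with total expected clicks 19.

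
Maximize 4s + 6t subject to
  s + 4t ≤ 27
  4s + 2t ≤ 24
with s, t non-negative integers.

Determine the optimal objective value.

(s,t)=(3,6) is feasible, giving 48.
(s,t)=(2,6) is feasible, giving 44.
(s,t)=(3,5) is feasible, giving 42.
Maximum is 48 at (s,t)=(3,6).

48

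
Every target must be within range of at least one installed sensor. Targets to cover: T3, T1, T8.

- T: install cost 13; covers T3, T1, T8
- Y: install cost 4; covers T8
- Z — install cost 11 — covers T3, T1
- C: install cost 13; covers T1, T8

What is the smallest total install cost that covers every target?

The greedy cost-per-new-target heuristic would pick Y and Z for 15, but a cheaper cover exists.
T alone covers T3, T1, T8 — every target.
Total install cost: 13.
No cover costs less than 13.

13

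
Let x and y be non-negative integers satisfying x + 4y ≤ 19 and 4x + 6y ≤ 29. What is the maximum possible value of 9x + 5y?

Relaxing integrality, the LP optimum is 65.25 at (x,y) = (7.25, 0), which is not an integer point.
(x,y)=(7,0): 1·7+4·0=7≤19, 4·7+6·0=28≤29, objective 63.
(x,y)=(6,0): 1·6+4·0=6≤19, 4·6+6·0=24≤29, objective 54.
The best lattice point is (7,0), giving 63.

63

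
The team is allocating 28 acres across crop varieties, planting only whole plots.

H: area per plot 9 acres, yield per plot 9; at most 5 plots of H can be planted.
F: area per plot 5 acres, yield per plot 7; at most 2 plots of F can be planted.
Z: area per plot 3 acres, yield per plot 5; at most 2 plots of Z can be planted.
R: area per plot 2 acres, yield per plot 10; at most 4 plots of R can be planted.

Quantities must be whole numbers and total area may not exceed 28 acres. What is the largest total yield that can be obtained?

66

R has the best ratio (10/2); taking only R gives at most 4×10 = 40 (stopped by the supply cap of 4).
Mixing does better — 1×H, 1×F, 2×Z, and 4×R: area 28 ≤ 28, yield 1·9 + 1·7 + 2·5 + 4·10 = 66.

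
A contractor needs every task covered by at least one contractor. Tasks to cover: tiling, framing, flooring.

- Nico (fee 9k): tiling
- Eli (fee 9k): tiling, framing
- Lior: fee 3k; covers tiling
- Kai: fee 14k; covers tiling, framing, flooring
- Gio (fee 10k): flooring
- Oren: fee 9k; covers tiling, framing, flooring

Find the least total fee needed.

9

The greedy cost-per-new-task heuristic would pick Lior and Oren for 12, but a cheaper cover exists.
Oren alone covers tiling, framing, flooring — every task.
Total fee: 9.
No cover costs less than 9.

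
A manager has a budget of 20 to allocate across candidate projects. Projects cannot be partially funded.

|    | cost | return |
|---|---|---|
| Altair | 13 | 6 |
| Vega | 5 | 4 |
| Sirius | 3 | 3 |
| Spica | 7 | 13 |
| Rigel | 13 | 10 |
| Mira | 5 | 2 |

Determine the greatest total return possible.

23

Take Spica and Rigel: cost 7 + 13 = 20 ≤ 20, return 13 + 10 = 23.
No other feasible combination does better.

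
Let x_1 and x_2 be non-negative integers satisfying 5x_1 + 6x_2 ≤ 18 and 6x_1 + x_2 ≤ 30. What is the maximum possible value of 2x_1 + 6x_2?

18

(x_1,x_2)=(0,3): 5·0+6·3=18≤18, 6·0+1·3=3≤30, objective 18.
(x_1,x_2)=(1,2): 5·1+6·2=17≤18, 6·1+1·2=8≤30, objective 14.
Maximum is 18 at (x_1,x_2)=(0,3).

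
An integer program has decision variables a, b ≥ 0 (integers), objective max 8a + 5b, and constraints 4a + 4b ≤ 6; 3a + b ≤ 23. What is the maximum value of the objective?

8

(a,b)=(1,0): 4·1+4·0=4≤6, 3·1+1·0=3≤23, objective 8.
(a,b)=(0,1): 4·0+4·1=4≤6, 3·0+1·1=1≤23, objective 5.
(a,b)=(0,0): 4·0+4·0=0≤6, 3·0+1·0=0≤23, objective 0.
No feasible integer point exceeds 8.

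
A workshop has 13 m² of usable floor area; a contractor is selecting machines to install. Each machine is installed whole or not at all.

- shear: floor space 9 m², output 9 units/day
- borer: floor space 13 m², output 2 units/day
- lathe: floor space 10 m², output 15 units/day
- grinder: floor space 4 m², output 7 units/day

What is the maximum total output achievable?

16

Treat it as a binary knapsack problem.
Allowing fractional choices, the relaxed optimum would be about 20.5, but machines are indivisible.
lathe: floor space 10 ≤ 13, output 15.
shear + grinder: floor space 9 + 4 = 13 ≤ 13, output 9 + 7 = 16.
Best is shear and grinder with total output 16.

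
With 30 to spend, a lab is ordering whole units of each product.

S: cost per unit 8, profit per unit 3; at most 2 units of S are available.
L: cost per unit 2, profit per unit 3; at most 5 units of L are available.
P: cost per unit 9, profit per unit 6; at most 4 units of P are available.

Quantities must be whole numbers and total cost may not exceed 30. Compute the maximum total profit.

L has the best ratio (3/2); taking only L gives at most 5×3 = 15 (stopped by the supply cap of 5).
Mixing does better — 5×L and 2×P: cost 28 ≤ 30, profit 5·3 + 2·6 = 27.

27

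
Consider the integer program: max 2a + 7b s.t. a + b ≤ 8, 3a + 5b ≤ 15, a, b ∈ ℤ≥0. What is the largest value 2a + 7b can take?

21

(a,b)=(0,3): 1·0+1·3=3≤8, 3·0+5·3=15≤15, objective 21.
(a,b)=(1,2): 1·1+1·2=3≤8, 3·1+5·2=13≤15, objective 16.
(a,b)=(0,2): 1·0+1·2=2≤8, 3·0+5·2=10≤15, objective 14.
No feasible integer point exceeds 21.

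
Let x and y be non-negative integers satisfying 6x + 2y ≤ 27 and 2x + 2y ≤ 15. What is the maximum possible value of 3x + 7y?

(x,y)=(0,7) is feasible, giving 49.
(x,y)=(1,6) is feasible, giving 45.
(x,y)=(0,6) is feasible, giving 42.
Maximum is 49 at (x,y)=(0,7).

49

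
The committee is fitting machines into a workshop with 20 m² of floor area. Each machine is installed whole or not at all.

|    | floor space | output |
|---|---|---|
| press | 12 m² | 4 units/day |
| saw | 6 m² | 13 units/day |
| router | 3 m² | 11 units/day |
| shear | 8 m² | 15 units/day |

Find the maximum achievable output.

39

Treat it as a binary knapsack problem.
router + shear: floor space 3 + 8 = 11 ≤ 20, output 11 + 15 = 26.
saw + shear: floor space 6 + 8 = 14 ≤ 20, output 13 + 15 = 28.
saw + router + shear: floor space 6 + 3 + 8 = 17 ≤ 20, output 13 + 11 + 15 = 39.
Best is saw, router, and shear with total output 39.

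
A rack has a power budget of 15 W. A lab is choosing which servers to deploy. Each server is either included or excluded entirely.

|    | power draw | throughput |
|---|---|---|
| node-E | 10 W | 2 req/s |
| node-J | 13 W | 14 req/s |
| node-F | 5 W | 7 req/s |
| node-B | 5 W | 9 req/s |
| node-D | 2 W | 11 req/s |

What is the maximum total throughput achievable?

Take node-F, node-B, and node-D: power draw 5 + 5 + 2 = 12 ≤ 15, throughput 7 + 9 + 11 = 27.
No other feasible combination does better.

27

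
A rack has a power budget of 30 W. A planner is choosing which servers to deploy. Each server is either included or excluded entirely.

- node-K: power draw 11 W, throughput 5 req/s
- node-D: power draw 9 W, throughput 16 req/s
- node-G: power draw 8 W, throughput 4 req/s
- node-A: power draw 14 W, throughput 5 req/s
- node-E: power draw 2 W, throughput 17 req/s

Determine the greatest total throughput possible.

42

Take node-K, node-D, node-G, and node-E: power draw 11 + 9 + 8 + 2 = 30 ≤ 30, throughput 5 + 16 + 4 + 17 = 42.
No other feasible combination does better.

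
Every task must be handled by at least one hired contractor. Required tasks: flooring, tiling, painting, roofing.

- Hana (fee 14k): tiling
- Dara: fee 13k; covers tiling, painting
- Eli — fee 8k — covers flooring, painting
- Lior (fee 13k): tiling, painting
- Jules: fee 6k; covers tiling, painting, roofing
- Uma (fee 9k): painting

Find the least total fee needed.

14

This is a weighted set-cover instance.
Choose Eli and Jules: together they cover flooring, tiling, painting, roofing — every task.
Total fee: 8 + 6 = 14.
No cover costs less than 14.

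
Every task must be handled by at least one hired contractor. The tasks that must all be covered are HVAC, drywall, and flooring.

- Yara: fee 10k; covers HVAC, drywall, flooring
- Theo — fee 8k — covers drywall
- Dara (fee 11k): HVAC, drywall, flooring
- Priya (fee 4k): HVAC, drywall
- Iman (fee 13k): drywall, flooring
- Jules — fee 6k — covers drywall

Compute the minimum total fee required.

This is a weighted set-cover instance.
The greedy cost-per-new-task heuristic would pick Priya and Yara for 14, but a cheaper cover exists.
Yara alone covers HVAC, drywall, flooring — every task.
Total fee: 10.
No cover costs less than 10.

10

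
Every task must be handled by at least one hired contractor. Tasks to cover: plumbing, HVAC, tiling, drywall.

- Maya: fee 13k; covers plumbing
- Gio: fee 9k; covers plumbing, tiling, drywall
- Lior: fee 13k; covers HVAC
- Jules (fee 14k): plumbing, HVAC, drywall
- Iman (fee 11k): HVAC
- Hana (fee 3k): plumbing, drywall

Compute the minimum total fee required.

20

The greedy cost-per-new-task heuristic would pick Hana, Gio, and Iman for 23, but a cheaper cover exists.
Choose Gio and Iman: together they cover plumbing, HVAC, tiling, drywall — every task.
Total fee: 9 + 11 = 20.
No cover costs less than 20.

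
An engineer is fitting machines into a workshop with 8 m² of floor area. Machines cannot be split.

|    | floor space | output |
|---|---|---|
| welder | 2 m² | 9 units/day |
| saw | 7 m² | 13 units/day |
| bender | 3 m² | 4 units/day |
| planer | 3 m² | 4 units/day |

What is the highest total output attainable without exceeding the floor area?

Allowing fractional choices, the relaxed optimum would be about 20.1, but machines are indivisible.
welder + bender: floor space 2 + 3 = 5 ≤ 8, output 9 + 4 = 13.
welder + bender + planer: floor space 2 + 3 + 3 = 8 ≤ 8, output 9 + 4 + 4 = 17.
Best is welder, bender, and planer with total output 17.

17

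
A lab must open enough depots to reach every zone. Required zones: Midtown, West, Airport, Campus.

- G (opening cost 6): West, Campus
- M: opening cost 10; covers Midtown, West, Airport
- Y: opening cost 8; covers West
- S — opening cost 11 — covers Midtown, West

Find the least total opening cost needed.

Choose G and M: together they cover Midtown, West, Airport, Campus — every zone.
Total opening cost: 6 + 10 = 16.
No cover costs less than 16.

16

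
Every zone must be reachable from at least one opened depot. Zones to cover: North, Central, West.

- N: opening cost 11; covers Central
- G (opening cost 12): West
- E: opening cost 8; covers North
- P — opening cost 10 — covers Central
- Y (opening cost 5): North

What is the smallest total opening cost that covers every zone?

Choose G, P, and Y: together they cover North, Central, West — every zone.
Total opening cost: 12 + 10 + 5 = 27.
No cover costs less than 27.

27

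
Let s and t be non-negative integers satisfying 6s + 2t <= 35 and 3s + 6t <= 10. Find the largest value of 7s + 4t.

21

(s,t)=(3,0): 6·3+2·0=18≤35, 3·3+6·0=9≤10, objective 21.
(s,t)=(2,0): 6·2+2·0=12≤35, 3·2+6·0=6≤10, objective 14.
Maximum is 21 at (s,t)=(3,0).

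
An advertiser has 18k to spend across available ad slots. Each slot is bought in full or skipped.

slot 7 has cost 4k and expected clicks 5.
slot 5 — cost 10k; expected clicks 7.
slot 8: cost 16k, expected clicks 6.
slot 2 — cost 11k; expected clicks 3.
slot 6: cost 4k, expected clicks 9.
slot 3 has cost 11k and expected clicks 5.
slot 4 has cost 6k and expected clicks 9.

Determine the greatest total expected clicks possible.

slot 6 + slot 4: cost 4 + 6 = 10 ≤ 18, expected clicks 9 + 9 = 18.
slot 7 + slot 5 + slot 6: cost 4 + 10 + 4 = 18 ≤ 18, expected clicks 5 + 7 + 9 = 21.
slot 7 + slot 6 + slot 4: cost 4 + 4 + 6 = 14 ≤ 18, expected clicks 5 + 9 + 9 = 23.
Best is slot 7, slot 6, and slot 4 with total expected clicks 23.

23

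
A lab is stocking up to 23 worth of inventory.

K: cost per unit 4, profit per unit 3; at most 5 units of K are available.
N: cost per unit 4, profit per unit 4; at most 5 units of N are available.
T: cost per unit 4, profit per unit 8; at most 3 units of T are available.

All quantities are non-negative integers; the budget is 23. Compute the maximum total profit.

32

1×K, 1×N, and 3×T: cost 20 ≤ 23, profit 1·3 + 1·4 + 3·8 = 31.
2×N and 3×T: cost 20 ≤ 23, profit 2·4 + 3·8 = 32.
Best is 32.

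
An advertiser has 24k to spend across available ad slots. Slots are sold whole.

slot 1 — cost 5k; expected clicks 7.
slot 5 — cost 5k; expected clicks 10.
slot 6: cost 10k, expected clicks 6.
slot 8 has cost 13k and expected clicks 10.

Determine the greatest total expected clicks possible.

slot 5 + slot 8: cost 5 + 13 = 18 ≤ 24, expected clicks 10 + 10 = 20.
slot 1 + slot 5 + slot 8: cost 5 + 5 + 13 = 23 ≤ 24, expected clicks 7 + 10 + 10 = 27.
slot 1 + slot 5 + slot 6: cost 5 + 5 + 10 = 20 ≤ 24, expected clicks 7 + 10 + 6 = 23.
Best is slot 1, slot 5, and slot 8 with total expected clicks 27.

27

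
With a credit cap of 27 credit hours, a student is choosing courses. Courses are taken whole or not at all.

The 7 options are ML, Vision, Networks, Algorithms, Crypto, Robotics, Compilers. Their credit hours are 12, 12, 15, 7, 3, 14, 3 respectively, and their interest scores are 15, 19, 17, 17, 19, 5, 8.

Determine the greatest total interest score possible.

Take Vision, Algorithms, Crypto, and Compilers: credit hours 12 + 7 + 3 + 3 = 25 ≤ 27, interest score 19 + 17 + 19 + 8 = 63.
No other feasible combination does better.

63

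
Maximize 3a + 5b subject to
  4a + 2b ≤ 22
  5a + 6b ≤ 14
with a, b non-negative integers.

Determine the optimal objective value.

10

(a,b)=(0,2): 4·0+2·2=4≤22, 5·0+6·2=12≤14, objective 10.
(a,b)=(1,1): 4·1+2·1=6≤22, 5·1+6·1=11≤14, objective 8.
(a,b)=(0,1): 4·0+2·1=2≤22, 5·0+6·1=6≤14, objective 5.
The best lattice point is (0,2), giving 10.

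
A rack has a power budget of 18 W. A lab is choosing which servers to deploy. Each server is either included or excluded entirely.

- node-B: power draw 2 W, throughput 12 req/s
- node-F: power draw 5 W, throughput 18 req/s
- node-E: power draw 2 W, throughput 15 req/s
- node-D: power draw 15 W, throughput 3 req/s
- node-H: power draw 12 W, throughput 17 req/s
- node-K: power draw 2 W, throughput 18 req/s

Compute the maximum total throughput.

63

Take node-B, node-F, node-E, and node-K: power draw 2 + 5 + 2 + 2 = 11 ≤ 18, throughput 12 + 18 + 15 + 18 = 63.
No other feasible combination does better.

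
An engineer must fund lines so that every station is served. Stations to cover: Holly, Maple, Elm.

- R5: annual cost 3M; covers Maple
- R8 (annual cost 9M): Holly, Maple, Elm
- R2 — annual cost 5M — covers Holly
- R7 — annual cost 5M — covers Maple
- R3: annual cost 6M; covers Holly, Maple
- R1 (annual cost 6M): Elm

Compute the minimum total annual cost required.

9

The greedy cost-per-new-station heuristic would pick R5 and R8 for 12, but a cheaper cover exists.
R8 alone covers Holly, Maple, Elm — every station.
Total annual cost: 9.
No cover costs less than 9.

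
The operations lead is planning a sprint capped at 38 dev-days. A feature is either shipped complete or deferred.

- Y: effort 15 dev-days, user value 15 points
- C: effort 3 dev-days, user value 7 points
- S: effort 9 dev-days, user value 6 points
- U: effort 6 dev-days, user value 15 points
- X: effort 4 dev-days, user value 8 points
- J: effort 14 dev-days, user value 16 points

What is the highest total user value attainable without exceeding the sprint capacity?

Allowing fractional choices, the relaxed optimum would be about 57.0, but features are indivisible.
C + S + U + X + J: effort 3 + 9 + 6 + 4 + 14 = 36 ≤ 38, user value 7 + 6 + 15 + 8 + 16 = 52.
Y + C + U + J: effort 15 + 3 + 6 + 14 = 38 ≤ 38, user value 15 + 7 + 15 + 16 = 53.
Y + C + S + U + X: effort 15 + 3 + 9 + 6 + 4 = 37 ≤ 38, user value 15 + 7 + 6 + 15 + 8 = 51.
Best is Y, C, U, and J with total user value 53.

53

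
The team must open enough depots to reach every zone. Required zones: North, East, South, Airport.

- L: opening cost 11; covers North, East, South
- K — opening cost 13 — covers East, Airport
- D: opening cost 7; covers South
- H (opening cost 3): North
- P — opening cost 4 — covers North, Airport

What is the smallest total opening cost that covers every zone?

This is an integer covering problem.
Choose L and P: together they cover North, East, South, Airport — every zone.
Total opening cost: 11 + 4 = 15.
No cover costs less than 15.

15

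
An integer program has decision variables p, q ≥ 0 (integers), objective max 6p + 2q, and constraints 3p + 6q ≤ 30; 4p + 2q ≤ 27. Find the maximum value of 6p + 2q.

38

(p,q)=(6,1): 3·6+6·1=24≤30, 4·6+2·1=26≤27, objective 38.
(p,q)=(6,0): 3·6+6·0=18≤30, 4·6+2·0=24≤27, objective 36.
(p,q)=(5,2): 3·5+6·2=27≤30, 4·5+2·2=24≤27, objective 34.
Maximum is 38 at (p,q)=(6,1).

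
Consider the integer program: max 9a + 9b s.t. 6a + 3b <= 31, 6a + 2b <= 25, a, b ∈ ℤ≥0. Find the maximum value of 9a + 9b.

(a,b)=(0,10): 6·0+3·10=30≤31, 6·0+2·10=20≤25, objective 90.
(a,b)=(0,9): 6·0+3·9=27≤31, 6·0+2·9=18≤25, objective 81.
No feasible integer point exceeds 90.

90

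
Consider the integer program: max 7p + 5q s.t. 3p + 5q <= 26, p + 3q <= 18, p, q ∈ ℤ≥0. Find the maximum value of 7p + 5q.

The continuous relaxation peaks at (8.67, 0) with value 60.67; rounding to a feasible lattice point costs some objective.
(p,q)=(8,0): 3·8+5·0=24≤26, 1·8+3·0=8≤18, objective 56.
(p,q)=(7,1): 3·7+5·1=26≤26, 1·7+3·1=10≤18, objective 54.
(p,q)=(7,0): 3·7+5·0=21≤26, 1·7+3·0=7≤18, objective 49.
The best lattice point is (8,0), giving 56.

56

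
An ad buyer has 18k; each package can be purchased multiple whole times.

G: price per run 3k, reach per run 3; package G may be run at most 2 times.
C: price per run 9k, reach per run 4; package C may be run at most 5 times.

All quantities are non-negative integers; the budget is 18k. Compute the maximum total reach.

2×G and 1×C: price 15 ≤ 18, reach 2·3 + 1·4 = 10.
2×C: price 18 ≤ 18, reach 2·4 = 8.
Best is 10.

10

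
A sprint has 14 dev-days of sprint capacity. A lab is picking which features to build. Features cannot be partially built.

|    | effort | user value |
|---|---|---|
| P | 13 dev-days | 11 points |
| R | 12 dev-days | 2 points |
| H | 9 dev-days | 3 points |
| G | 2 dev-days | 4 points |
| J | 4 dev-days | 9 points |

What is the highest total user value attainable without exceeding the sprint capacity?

G + J: effort 2 + 4 = 6 ≤ 14, user value 4 + 9 = 13.
H + J: effort 9 + 4 = 13 ≤ 14, user value 3 + 9 = 12.
Best is G and J with total user value 13.

13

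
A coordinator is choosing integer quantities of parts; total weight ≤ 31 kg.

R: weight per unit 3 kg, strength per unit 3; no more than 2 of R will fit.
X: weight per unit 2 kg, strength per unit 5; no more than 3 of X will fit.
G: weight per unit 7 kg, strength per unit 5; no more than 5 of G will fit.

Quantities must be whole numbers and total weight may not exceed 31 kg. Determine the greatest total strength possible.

This is a bounded integer knapsack.
2×R, 2×X, and 3×G: weight 31 ≤ 31, strength 2·3 + 2·5 + 3·5 = 31.
1×R, 3×X, and 3×G: weight 30 ≤ 31, strength 1·3 + 3·5 + 3·5 = 33.
Best is 33.

33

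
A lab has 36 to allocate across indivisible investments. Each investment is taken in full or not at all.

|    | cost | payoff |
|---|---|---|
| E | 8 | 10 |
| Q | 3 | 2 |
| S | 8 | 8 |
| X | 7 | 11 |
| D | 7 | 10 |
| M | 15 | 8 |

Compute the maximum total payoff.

41

This is a 0-1 knapsack instance.
Allowing fractional choices, the relaxed optimum would be about 42.6, but investments are indivisible.
E + Q + X + D: cost 8 + 3 + 7 + 7 = 25 ≤ 36, payoff 10 + 2 + 11 + 10 = 33.
E + Q + S + X + D: cost 8 + 3 + 8 + 7 + 7 = 33 ≤ 36, payoff 10 + 2 + 8 + 11 + 10 = 41.
E + S + X + D: cost 8 + 8 + 7 + 7 = 30 ≤ 36, payoff 10 + 8 + 11 + 10 = 39.
Best is E, Q, S, X, and D with total payoff 41.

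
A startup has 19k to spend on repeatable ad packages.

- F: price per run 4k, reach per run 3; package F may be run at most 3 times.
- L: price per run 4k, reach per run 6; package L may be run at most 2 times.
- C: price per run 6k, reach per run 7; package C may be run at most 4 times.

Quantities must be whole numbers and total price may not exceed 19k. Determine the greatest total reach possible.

22

L has the best ratio (6/4); taking only L gives at most 2×6 = 12 (stopped by the supply cap of 2).
Mixing does better — 1×F, 2×L, and 1×C: price 18 ≤ 19, reach 1·3 + 2·6 + 1·7 = 22.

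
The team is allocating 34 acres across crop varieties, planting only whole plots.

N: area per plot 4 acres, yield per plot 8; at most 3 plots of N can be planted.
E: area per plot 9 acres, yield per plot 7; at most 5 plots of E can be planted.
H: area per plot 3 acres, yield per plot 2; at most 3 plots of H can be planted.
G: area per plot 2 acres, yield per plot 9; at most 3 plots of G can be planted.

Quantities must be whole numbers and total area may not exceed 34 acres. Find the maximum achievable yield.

3×N, 1×E, 2×H, and 3×G: area 33 ≤ 34, yield 3·8 + 1·7 + 2·2 + 3·9 = 62.
3×N, 1×E, 1×H, and 3×G: area 30 ≤ 34, yield 3·8 + 1·7 + 1·2 + 3·9 = 60.
Best is 62.

62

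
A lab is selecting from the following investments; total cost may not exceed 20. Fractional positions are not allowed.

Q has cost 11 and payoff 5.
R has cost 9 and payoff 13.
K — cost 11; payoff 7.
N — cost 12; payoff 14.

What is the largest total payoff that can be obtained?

R + K: cost 9 + 11 = 20 ≤ 20, payoff 13 + 7 = 20.
N: cost 12 ≤ 20, payoff 14.
Q + R: cost 11 + 9 = 20 ≤ 20, payoff 5 + 13 = 18.
Best is R and K with total payoff 20.

20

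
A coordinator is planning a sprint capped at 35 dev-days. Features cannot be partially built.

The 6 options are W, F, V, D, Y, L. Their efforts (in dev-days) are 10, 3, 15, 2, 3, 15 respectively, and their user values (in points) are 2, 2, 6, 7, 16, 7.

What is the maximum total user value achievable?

36

Allowing fractional choices, the relaxed optimum would be about 36.8, but features are indivisible.
V + D + Y + L: effort 15 + 2 + 3 + 15 = 35 ≤ 35, user value 6 + 7 + 16 + 7 = 36.
W + F + D + Y + L: effort 10 + 3 + 2 + 3 + 15 = 33 ≤ 35, user value 2 + 2 + 7 + 16 + 7 = 34.
W + F + V + D + Y: effort 10 + 3 + 15 + 2 + 3 = 33 ≤ 35, user value 2 + 2 + 6 + 7 + 16 = 33.
Best is V, D, Y, and L with total user value 36.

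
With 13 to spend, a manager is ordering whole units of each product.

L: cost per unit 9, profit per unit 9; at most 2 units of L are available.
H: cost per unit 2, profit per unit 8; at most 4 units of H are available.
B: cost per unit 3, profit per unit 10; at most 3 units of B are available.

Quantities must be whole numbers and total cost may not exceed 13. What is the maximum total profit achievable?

46

2×H and 3×B: cost 13 ≤ 13, profit 2·8 + 3·10 = 46.
3×H and 2×B: cost 12 ≤ 13, profit 3·8 + 2·10 = 44.
Best is 46.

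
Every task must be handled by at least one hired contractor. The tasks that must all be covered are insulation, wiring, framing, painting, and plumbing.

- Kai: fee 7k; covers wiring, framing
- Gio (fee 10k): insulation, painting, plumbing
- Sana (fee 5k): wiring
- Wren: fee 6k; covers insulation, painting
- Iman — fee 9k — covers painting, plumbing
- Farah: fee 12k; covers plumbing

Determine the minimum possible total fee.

This is a weighted set-cover instance.
Choose Kai and Gio: together they cover insulation, wiring, framing, painting, plumbing — every task.
Total fee: 7 + 10 = 17.

17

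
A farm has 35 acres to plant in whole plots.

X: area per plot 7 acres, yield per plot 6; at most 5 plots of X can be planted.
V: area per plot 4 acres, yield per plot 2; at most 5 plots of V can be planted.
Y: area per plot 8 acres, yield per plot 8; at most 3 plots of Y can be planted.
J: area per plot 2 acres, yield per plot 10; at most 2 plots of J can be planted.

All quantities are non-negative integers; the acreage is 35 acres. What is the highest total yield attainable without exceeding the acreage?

J has the best ratio (10/2); taking only J gives at most 2×10 = 20 (stopped by the supply cap of 2).
Mixing does better — 1×X, 3×Y, and 2×J: area 35 ≤ 35, yield 1·6 + 3·8 + 2·10 = 50.

50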